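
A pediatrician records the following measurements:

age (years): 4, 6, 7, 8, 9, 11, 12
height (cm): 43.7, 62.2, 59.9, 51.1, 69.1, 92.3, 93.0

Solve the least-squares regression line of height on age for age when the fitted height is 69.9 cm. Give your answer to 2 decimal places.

n = 7, Σx = 57, Σy = 471.3, Σxy = 4129.3, Σx² = 511
Sxx = Σx² − (Σx)²/n = 511 − 464.142857 = 46.857143
Sxy = Σxy − (Σx)(Σy)/n = 4129.3 − 3837.728571 = 291.571429
b = Sxy/Sxx = 291.571429/46.857143 = 6.222561
a = ȳ − b·x̄ = 67.328571 − 6.222561·8.142857 = 16.659146
Set a + b·x = 69.9: x = (69.9 − 16.659146) / 6.222561 = 8.556100

8.56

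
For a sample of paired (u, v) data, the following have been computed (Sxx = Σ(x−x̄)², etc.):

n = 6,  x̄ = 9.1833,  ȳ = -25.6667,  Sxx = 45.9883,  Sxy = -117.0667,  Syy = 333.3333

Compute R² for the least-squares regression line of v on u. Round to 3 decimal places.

0.894

R² = Sxy²/(Sxx·Syy) = (-117.0667)²/(45.9883·333.3333) = 0.894007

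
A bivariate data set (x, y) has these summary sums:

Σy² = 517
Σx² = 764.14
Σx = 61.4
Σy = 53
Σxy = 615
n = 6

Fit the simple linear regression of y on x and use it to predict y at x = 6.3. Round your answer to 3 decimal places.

Sxx = Σx² − (Σx)²/n = 764.14 − 628.326667 = 135.813333
Sxy = Σxy − (Σx)(Σy)/n = 615 − 542.366667 = 72.633333
b = Sxy/Sxx = 72.633333/135.813333 = 0.534803
a = ȳ − b·x̄ = 8.833333 − 0.534803·10.233333 = 3.360519
ŷ(6.3) = a + b·6.3 = 3.360519 + 0.534803·6.3 = 6.729776

6.730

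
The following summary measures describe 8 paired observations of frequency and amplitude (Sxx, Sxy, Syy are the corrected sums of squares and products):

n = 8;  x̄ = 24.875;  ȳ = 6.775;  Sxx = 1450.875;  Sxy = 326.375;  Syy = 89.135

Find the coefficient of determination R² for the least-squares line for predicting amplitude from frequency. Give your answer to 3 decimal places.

R² = Sxy²/(Sxx·Syy) = (326.375)²/(1450.875·89.135) = 0.823674

0.824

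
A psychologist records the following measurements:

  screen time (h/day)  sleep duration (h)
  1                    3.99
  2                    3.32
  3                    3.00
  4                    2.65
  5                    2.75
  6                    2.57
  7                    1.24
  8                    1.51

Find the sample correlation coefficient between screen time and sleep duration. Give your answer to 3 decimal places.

n = 8, Σx = 36, Σy = 21.03, Σxy = 80.16, Σx² = 204, Σy² = 60.9501
Sxx = Σx² − (Σx)²/n = 204 − 162 = 42
Sxy = Σxy − (Σx)(Σy)/n = 80.16 − 94.635 = -14.475
Syy = Σy² − (Σy)²/n = 60.9501 − 55.282612 = 5.667488
r = Sxy/√(Sxx·Syy) = -14.475/√(238.034475) = -14.475/15.428366 = -0.938207

-0.938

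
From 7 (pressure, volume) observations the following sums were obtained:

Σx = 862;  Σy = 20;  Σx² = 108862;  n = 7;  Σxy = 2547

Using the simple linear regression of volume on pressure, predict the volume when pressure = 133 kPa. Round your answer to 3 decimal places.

Sxx = Σx² − (Σx)²/n = 108862 − 106149.142857 = 2712.857143
Sxy = Σxy − (Σx)(Σy)/n = 2547 − 2462.857143 = 84.142857
b = Sxy/Sxx = 84.142857/2712.857143 = 0.031016
a = ȳ − b·x̄ = 2.857143 − 0.031016·123.142857 = -0.962296
ŷ(133) = a + b·133 = -0.962296 + 0.031016·133 = 3.162875

3.163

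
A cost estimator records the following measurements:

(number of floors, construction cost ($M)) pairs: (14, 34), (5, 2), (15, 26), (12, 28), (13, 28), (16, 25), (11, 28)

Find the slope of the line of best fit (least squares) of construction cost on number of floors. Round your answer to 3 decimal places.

2.306

n = 7, Σx = 86, Σy = 171, Σxy = 2284, Σx² = 1136
Sxx = Σx² − (Σx)²/n = 1136 − 1056.571429 = 79.428571
Sxy = Σxy − (Σx)(Σy)/n = 2284 − 2100.857143 = 183.142857
b = Sxy/Sxx = 183.142857/79.428571 = 2.305755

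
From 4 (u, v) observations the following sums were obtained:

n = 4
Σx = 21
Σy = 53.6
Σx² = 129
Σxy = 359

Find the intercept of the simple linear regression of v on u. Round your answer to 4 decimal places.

Sxx = Σx² − (Σx)²/n = 129 − 110.25 = 18.75
Sxy = Σxy − (Σx)(Σy)/n = 359 − 281.4 = 77.6
b = Sxy/Sxx = 77.6/18.75 = 4.138667
a = ȳ − b·x̄ = 13.4 − 4.138667·5.25 = -8.328

-8.3280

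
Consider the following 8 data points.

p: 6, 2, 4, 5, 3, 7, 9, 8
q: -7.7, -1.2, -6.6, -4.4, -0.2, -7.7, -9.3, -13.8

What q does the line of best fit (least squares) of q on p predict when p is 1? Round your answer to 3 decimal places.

0.671

n = 8, Σx = 44, Σy = -50.9, Σxy = -345.6, Σx² = 284
Sxx = Σx² − (Σx)²/n = 284 − 242 = 42
Sxy = Σxy − (Σx)(Σy)/n = -345.6 − (-279.95) = -65.65
b = Sxy/Sxx = -65.65/42 = -1.563095
a = ȳ − b·x̄ = -6.3625 − (-1.563095)·5.5 = 2.234524
ŷ(1) = a + b·1 = 2.234524 + (-1.563095)·1 = 0.671429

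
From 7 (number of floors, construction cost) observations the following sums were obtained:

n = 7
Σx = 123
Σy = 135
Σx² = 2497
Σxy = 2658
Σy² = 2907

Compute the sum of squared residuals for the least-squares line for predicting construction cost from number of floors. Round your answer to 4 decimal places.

Sxx = Σx² − (Σx)²/n = 2497 − 2161.285714 = 335.714286
Sxy = Σxy − (Σx)(Σy)/n = 2658 − 2372.142857 = 285.857143
Syy = Σy² − (Σy)²/n = 2907 − 2603.571429 = 303.428571
b = Sxy/Sxx = 285.857143/335.714286 = 0.851489
SSE = Syy − b·Sxy = 303.428571 − 0.851489·285.857143 = 60.024255

60.0243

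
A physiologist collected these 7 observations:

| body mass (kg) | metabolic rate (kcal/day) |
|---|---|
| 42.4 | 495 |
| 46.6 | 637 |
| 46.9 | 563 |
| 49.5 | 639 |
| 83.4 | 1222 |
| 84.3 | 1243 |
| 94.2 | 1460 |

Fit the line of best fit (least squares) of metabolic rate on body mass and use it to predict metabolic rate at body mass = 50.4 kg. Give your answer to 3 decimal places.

653.478

n = 7, Σx = 447.3, Σy = 6259, Σxy = 452939.1, Σx² = 31554.87
Sxx = Σx² − (Σx)²/n = 31554.87 − 28582.47 = 2972.4
Sxy = Σxy − (Σx)(Σy)/n = 452939.1 − 399950.1 = 52989
b = Sxy/Sxx = 52989/2972.4 = 17.827008
a = ȳ − b·x̄ = 894.142857 − 17.827008·63.9 = -245.002985
ŷ(50.4) = a + b·50.4 = -245.002985 + 17.827008·50.4 = 653.478243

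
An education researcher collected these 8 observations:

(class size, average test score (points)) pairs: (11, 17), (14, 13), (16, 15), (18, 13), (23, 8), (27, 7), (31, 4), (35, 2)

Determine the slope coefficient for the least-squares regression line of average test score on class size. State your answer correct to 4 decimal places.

n = 8, Σx = 175, Σy = 79, Σxy = 1410, Σx² = 4341
Sxx = Σx² − (Σx)²/n = 4341 − 3828.125 = 512.875
Sxy = Σxy − (Σx)(Σy)/n = 1410 − 1728.125 = -318.125
b = Sxy/Sxx = -318.125/512.875 = -0.620278

-0.6203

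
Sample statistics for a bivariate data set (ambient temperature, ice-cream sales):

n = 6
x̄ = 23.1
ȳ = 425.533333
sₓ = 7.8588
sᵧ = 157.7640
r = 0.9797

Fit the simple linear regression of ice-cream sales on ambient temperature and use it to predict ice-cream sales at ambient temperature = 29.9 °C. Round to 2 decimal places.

b = r · sᵧ/sₓ = 0.9797 · 157.764/7.8588 = 19.667302
a = ȳ − b·x̄ = 425.533333 − 19.667302·23.1 = -28.781337
ŷ(29.9) = a + b·29.9 = -28.781337 + 19.667302·29.9 = 559.270985

559.27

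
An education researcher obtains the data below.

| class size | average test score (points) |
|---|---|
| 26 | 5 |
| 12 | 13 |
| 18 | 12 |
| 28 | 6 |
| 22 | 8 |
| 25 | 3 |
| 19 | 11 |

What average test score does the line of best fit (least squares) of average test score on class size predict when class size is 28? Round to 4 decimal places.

n = 7, Σx = 150, Σy = 58, Σxy = 1130, Σx² = 3398
Sxx = Σx² − (Σx)²/n = 3398 − 3214.285714 = 183.714286
Sxy = Σxy − (Σx)(Σy)/n = 1130 − 1242.857143 = -112.857143
b = Sxy/Sxx = -112.857143/183.714286 = -0.614308
a = ȳ − b·x̄ = 8.285714 − (-0.614308)·21.428571 = 21.449456
ŷ(28) = a + b·28 = 21.449456 + (-0.614308)·28 = 4.248834

4.2488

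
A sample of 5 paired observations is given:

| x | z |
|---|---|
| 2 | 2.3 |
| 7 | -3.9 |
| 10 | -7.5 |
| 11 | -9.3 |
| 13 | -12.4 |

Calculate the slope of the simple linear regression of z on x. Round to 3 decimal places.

n = 5, Σx = 43, Σy = -30.8, Σxy = -361.2, Σx² = 443
Sxx = Σx² − (Σx)²/n = 443 − 369.8 = 73.2
Sxy = Σxy − (Σx)(Σy)/n = -361.2 − (-264.88) = -96.32
b = Sxy/Sxx = -96.32/73.2 = -1.315847

-1.316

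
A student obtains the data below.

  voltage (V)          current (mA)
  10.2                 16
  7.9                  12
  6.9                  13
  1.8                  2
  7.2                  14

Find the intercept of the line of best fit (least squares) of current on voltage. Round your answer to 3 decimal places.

-0.160

n = 5, Σx = 34, Σy = 57, Σxy = 452.1, Σx² = 269.14
Sxx = Σx² − (Σx)²/n = 269.14 − 231.2 = 37.94
Sxy = Σxy − (Σx)(Σy)/n = 452.1 − 387.6 = 64.5
b = Sxy/Sxx = 64.5/37.94 = 1.700053
a = ȳ − b·x̄ = 11.4 − 1.700053·6.8 = -0.160358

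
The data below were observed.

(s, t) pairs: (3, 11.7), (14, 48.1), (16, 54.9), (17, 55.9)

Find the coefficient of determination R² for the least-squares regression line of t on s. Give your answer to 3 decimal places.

0.998

n = 4, Σx = 50, Σy = 170.6, Σxy = 2537.2, Σx² = 750, Σy² = 8589.32
Sxx = Σx² − (Σx)²/n = 750 − 625 = 125
Sxy = Σxy − (Σx)(Σy)/n = 2537.2 − 2132.5 = 404.7
Syy = Σy² − (Σy)²/n = 8589.32 − 7276.09 = 1313.23
R² = Sxy²/(Sxx·Syy) = (404.7)²/(125·1313.23) = 0.997736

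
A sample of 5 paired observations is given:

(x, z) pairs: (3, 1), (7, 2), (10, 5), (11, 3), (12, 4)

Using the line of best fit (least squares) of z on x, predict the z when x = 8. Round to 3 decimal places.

2.786

n = 5, Σx = 43, Σy = 15, Σxy = 148, Σx² = 423
Sxx = Σx² − (Σx)²/n = 423 − 369.8 = 53.2
Sxy = Σxy − (Σx)(Σy)/n = 148 − 129 = 19
b = Sxy/Sxx = 19/53.2 = 0.357143
a = ȳ − b·x̄ = 3 − 0.357143·8.6 = -0.071429
ŷ(8) = a + b·8 = -0.071429 + 0.357143·8 = 2.785714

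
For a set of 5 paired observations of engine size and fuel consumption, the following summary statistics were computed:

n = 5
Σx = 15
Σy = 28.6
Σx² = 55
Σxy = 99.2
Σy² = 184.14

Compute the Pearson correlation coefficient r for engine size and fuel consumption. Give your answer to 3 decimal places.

0.935

Sxx = Σx² − (Σx)²/n = 55 − 45 = 10
Sxy = Σxy − (Σx)(Σy)/n = 99.2 − 85.8 = 13.4
Syy = Σy² − (Σy)²/n = 184.14 − 163.592 = 20.548
r = Sxy/√(Sxx·Syy) = 13.4/√(205.48) = 13.4/14.334574 = 0.934803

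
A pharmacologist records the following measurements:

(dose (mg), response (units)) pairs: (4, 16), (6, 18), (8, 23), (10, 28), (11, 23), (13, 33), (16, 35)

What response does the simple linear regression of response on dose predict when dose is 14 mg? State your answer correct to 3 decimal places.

32.254

n = 7, Σx = 68, Σy = 176, Σxy = 1878, Σx² = 762
Sxx = Σx² − (Σx)²/n = 762 − 660.571429 = 101.428571
Sxy = Σxy − (Σx)(Σy)/n = 1878 − 1709.714286 = 168.285714
b = Sxy/Sxx = 168.285714/101.428571 = 1.659155
a = ȳ − b·x̄ = 25.142857 − 1.659155·9.714286 = 9.025352
ŷ(14) = a + b·14 = 9.025352 + 1.659155·14 = 32.253521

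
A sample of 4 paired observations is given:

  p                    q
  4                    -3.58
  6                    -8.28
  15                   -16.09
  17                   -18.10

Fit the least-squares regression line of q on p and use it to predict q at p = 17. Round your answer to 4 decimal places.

n = 4, Σx = 42, Σy = -46.05, Σxy = -613.05, Σx² = 566
Sxx = Σx² − (Σx)²/n = 566 − 441 = 125
Sxy = Σxy − (Σx)(Σy)/n = -613.05 − (-483.525) = -129.525
b = Sxy/Sxx = -129.525/125 = -1.0362
a = ȳ − b·x̄ = -11.5125 − (-1.0362)·10.5 = -0.6324
ŷ(17) = a + b·17 = -0.6324 + (-1.0362)·17 = -18.2478

-18.2478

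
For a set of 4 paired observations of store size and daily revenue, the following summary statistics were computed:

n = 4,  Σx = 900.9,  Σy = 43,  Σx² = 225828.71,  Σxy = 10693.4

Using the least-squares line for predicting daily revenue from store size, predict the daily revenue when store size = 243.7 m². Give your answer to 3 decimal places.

11.563

Sxx = Σx² − (Σx)²/n = 225828.71 − 202905.2025 = 22923.5075
Sxy = Σxy − (Σx)(Σy)/n = 10693.4 − 9684.675 = 1008.725
b = Sxy/Sxx = 1008.725/22923.5075 = 0.044004
a = ȳ − b·x̄ = 10.75 − 0.044004·225.225 = 0.839209
ŷ(243.7) = a + b·243.7 = 0.839209 + 0.044004·243.7 = 11.562973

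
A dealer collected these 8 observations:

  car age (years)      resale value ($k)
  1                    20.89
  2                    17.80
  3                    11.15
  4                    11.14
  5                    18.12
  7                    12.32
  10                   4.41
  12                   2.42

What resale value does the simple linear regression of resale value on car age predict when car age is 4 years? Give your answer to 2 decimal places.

14.49

n = 8, Σx = 44, Σy = 98.25, Σxy = 384.48, Σx² = 348
Sxx = Σx² − (Σx)²/n = 348 − 242 = 106
Sxy = Σxy − (Σx)(Σy)/n = 384.48 − 540.375 = -155.895
b = Sxy/Sxx = -155.895/106 = -1.470708
a = ȳ − b·x̄ = 12.28125 − (-1.470708)·5.5 = 20.370142
ŷ(4) = a + b·4 = 20.370142 + (-1.470708)·4 = 14.487311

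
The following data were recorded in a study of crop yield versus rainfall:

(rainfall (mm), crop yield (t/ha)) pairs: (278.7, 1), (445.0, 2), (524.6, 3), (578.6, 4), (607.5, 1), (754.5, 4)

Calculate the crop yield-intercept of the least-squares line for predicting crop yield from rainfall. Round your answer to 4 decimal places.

n = 6, Σx = 3188.9, Σy = 15, Σxy = 8682.4, Σx² = 1824008.31
Sxx = Σx² − (Σx)²/n = 1824008.31 − 1694847.201667 = 129161.108333
Sxy = Σxy − (Σx)(Σy)/n = 8682.4 − 7972.25 = 710.15
b = Sxy/Sxx = 710.15/129161.108333 = 0.005498
a = ȳ − b·x̄ = 2.5 − 0.005498·531.483333 = -0.422187

-0.4222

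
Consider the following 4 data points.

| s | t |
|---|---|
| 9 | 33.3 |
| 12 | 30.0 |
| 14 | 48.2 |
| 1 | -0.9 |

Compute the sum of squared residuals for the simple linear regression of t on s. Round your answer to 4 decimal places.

n = 4, Σx = 36, Σy = 110.6, Σxy = 1333.6, Σx² = 422, Σy² = 4332.94
Sxx = Σx² − (Σx)²/n = 422 − 324 = 98
Sxy = Σxy − (Σx)(Σy)/n = 1333.6 − 995.4 = 338.2
Syy = Σy² − (Σy)²/n = 4332.94 − 3058.09 = 1274.85
b = Sxy/Sxx = 338.2/98 = 3.451020
SSE = Syy − b·Sxy = 1274.85 − 3.451020·338.2 = 107.714898

107.7149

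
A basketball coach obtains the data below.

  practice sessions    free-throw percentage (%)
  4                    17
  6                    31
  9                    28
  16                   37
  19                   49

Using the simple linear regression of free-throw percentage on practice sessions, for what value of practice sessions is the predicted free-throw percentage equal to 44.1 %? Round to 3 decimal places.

n = 5, Σx = 54, Σy = 162, Σxy = 2029, Σx² = 750
Sxx = Σx² − (Σx)²/n = 750 − 583.2 = 166.8
Sxy = Σxy − (Σx)(Σy)/n = 2029 − 1749.6 = 279.4
b = Sxy/Sxx = 279.4/166.8 = 1.675060
a = ȳ − b·x̄ = 32.4 − 1.675060·10.8 = 14.309353
Set a + b·x = 44.1: x = (44.1 − 14.309353) / 1.675060 = 17.784825

17.785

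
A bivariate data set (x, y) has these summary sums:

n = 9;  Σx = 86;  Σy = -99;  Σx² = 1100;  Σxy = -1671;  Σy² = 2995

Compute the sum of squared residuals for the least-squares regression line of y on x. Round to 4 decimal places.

Sxx = Σx² − (Σx)²/n = 1100 − 821.777778 = 278.222222
Sxy = Σxy − (Σx)(Σy)/n = -1671 − (-946) = -725
Syy = Σy² − (Σy)²/n = 2995 − 1089 = 1906
b = Sxy/Sxx = -725/278.222222 = -2.605831
SSE = Syy − b·Sxy = 1906 − (-2.605831)·(-725) = 16.772764

16.7728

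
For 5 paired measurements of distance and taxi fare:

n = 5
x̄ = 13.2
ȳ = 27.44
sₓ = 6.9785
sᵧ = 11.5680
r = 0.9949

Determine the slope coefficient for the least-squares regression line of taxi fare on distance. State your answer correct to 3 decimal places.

1.649

b = r · sᵧ/sₓ = 0.9949 · 11.568/6.9785 = 1.649209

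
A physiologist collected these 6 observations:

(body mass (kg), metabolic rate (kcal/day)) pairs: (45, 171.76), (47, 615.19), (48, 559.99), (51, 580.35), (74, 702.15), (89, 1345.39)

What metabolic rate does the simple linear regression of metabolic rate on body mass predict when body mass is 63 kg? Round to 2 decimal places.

735.94

n = 6, Σx = 354, Σy = 3974.83, Σxy = 264819.31, Σx² = 22536
Sxx = Σx² − (Σx)²/n = 22536 − 20886 = 1650
Sxy = Σxy − (Σx)(Σy)/n = 264819.31 − 234514.97 = 30304.34
b = Sxy/Sxx = 30304.34/1650 = 18.366267
a = ȳ − b·x̄ = 662.471667 − 18.366267·59 = -421.138067
ŷ(63) = a + b·63 = -421.138067 + 18.366267·63 = 735.936733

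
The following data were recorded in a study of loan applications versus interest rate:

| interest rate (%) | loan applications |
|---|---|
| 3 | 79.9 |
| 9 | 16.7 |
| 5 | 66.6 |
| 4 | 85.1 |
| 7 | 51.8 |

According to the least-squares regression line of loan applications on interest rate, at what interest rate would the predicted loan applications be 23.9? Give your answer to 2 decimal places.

n = 5, Σx = 28, Σy = 300.1, Σxy = 1426, Σx² = 180
Sxx = Σx² − (Σx)²/n = 180 − 156.8 = 23.2
Sxy = Σxy − (Σx)(Σy)/n = 1426 − 1680.56 = -254.56
b = Sxy/Sxx = -254.56/23.2 = -10.972414
a = ȳ − b·x̄ = 60.02 − (-10.972414)·5.6 = 121.465517
Set a + b·x = 23.9: x = (23.9 − 121.465517) / (-10.972414) = 8.891892

8.89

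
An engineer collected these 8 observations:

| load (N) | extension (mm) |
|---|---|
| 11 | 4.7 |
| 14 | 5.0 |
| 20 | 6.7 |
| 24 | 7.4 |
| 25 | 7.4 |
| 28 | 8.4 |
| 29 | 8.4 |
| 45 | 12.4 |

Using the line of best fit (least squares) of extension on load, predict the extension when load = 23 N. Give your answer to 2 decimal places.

n = 8, Σx = 196, Σy = 60.4, Σxy = 1655.1, Σx² = 5568
Sxx = Σx² − (Σx)²/n = 5568 − 4802 = 766
Sxy = Σxy − (Σx)(Σy)/n = 1655.1 − 1479.8 = 175.3
b = Sxy/Sxx = 175.3/766 = 0.228851
a = ȳ − b·x̄ = 7.55 − 0.228851·24.5 = 1.943146
ŷ(23) = a + b·23 = 1.943146 + 0.228851·23 = 7.206723

7.21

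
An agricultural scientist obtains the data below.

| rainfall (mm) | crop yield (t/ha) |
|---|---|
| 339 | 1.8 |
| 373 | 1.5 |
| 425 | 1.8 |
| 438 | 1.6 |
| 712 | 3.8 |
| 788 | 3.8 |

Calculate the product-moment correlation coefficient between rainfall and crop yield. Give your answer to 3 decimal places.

n = 6, Σx = 3075, Σy = 14.3, Σxy = 8335.5, Σx² = 1754407, Σy² = 40.17
Sxx = Σx² − (Σx)²/n = 1754407 − 1575937.5 = 178469.5
Sxy = Σxy − (Σx)(Σy)/n = 8335.5 − 7328.75 = 1006.75
Syy = Σy² − (Σy)²/n = 40.17 − 34.081667 = 6.088333
r = Sxy/√(Sxx·Syy) = 1006.75/√(1086581.805833) = 1006.75/1042.392347 = 0.965807

0.966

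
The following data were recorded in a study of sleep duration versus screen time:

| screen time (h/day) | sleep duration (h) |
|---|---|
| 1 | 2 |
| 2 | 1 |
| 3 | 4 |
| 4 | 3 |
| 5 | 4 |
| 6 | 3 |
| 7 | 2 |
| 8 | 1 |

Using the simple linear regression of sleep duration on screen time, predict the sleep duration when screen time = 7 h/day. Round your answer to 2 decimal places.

2.38

n = 8, Σx = 36, Σy = 20, Σxy = 88, Σx² = 204
Sxx = Σx² − (Σx)²/n = 204 − 162 = 42
Sxy = Σxy − (Σx)(Σy)/n = 88 − 90 = -2
b = Sxy/Sxx = -2/42 = -0.047619
a = ȳ − b·x̄ = 2.5 − (-0.047619)·4.5 = 2.714286
ŷ(7) = a + b·7 = 2.714286 + (-0.047619)·7 = 2.380952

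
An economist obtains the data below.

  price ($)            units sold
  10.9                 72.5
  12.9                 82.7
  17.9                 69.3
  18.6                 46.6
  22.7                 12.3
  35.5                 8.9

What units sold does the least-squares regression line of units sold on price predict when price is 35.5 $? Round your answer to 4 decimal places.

n = 6, Σx = 118.5, Σy = 292.3, Σxy = 4559.47, Σx² = 2727.13
Sxx = Σx² − (Σx)²/n = 2727.13 − 2340.375 = 386.755
Sxy = Σxy − (Σx)(Σy)/n = 4559.47 − 5772.925 = -1213.455
b = Sxy/Sxx = -1213.455/386.755 = -3.137529
a = ȳ − b·x̄ = 48.716667 − (-3.137529)·19.75 = 110.682863
ŷ(35.5) = a + b·35.5 = 110.682863 + (-3.137529)·35.5 = -0.699414

-0.6994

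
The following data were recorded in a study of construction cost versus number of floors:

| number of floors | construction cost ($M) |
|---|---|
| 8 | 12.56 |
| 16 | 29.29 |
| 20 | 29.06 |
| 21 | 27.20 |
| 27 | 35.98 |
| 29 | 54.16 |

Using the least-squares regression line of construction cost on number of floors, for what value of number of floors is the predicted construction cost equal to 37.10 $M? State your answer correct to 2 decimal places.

n = 6, Σx = 121, Σy = 188.25, Σxy = 4263.62, Σx² = 2731
Sxx = Σx² − (Σx)²/n = 2731 − 2440.166667 = 290.833333
Sxy = Σxy − (Σx)(Σy)/n = 4263.62 − 3796.375 = 467.245
b = Sxy/Sxx = 467.245/290.833333 = 1.606573
a = ȳ − b·x̄ = 31.375 − 1.606573·20.166667 = -1.024223
Set a + b·x = 37.10: x = (37.10 − (-1.024223)) / 1.606573 = 23.730152

23.73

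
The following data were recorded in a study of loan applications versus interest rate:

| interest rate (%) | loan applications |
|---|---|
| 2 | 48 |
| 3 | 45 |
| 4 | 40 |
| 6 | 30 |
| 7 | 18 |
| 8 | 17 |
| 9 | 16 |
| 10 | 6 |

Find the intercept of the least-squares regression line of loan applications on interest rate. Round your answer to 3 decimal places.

n = 8, Σx = 49, Σy = 220, Σxy = 1037, Σx² = 359
Sxx = Σx² − (Σx)²/n = 359 − 300.125 = 58.875
Sxy = Σxy − (Σx)(Σy)/n = 1037 − 1347.5 = -310.5
b = Sxy/Sxx = -310.5/58.875 = -5.273885
a = ȳ − b·x̄ = 27.5 − (-5.273885)·6.125 = 59.802548

59.803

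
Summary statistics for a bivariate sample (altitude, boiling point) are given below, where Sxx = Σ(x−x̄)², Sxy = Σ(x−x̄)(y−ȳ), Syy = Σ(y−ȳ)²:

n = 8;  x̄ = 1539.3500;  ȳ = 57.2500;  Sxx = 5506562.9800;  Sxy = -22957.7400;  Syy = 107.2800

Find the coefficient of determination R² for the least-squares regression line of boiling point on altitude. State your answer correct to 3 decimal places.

0.892

R² = Sxy²/(Sxx·Syy) = (-22957.74)²/(5506562.98·107.28) = 0.892193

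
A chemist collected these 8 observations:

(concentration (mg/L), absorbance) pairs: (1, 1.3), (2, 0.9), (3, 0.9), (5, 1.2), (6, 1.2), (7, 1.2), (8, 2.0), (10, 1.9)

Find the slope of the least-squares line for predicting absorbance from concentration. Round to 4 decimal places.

0.1000

n = 8, Σx = 42, Σy = 10.6, Σxy = 62.4, Σx² = 288
Sxx = Σx² − (Σx)²/n = 288 − 220.5 = 67.5
Sxy = Σxy − (Σx)(Σy)/n = 62.4 − 55.65 = 6.75
b = Sxy/Sxx = 6.75/67.5 = 0.1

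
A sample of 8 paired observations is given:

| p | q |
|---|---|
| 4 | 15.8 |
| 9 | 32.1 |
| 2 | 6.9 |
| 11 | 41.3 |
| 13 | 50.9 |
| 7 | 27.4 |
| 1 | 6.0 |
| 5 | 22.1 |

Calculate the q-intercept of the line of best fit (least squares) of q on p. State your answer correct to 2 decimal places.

1.24

n = 8, Σx = 52, Σy = 202.5, Σxy = 1790.2, Σx² = 466
Sxx = Σx² − (Σx)²/n = 466 − 338 = 128
Sxy = Σxy − (Σx)(Σy)/n = 1790.2 − 1316.25 = 473.95
b = Sxy/Sxx = 473.95/128 = 3.702734
a = ȳ − b·x̄ = 25.3125 − 3.702734·6.5 = 1.244727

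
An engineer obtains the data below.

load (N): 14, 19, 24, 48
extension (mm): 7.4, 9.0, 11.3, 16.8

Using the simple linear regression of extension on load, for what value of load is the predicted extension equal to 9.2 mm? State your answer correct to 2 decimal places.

19.13

n = 4, Σx = 105, Σy = 44.5, Σxy = 1352.2, Σx² = 3437
Sxx = Σx² − (Σx)²/n = 3437 − 2756.25 = 680.75
Sxy = Σxy − (Σx)(Σy)/n = 1352.2 − 1168.125 = 184.075
b = Sxy/Sxx = 184.075/680.75 = 0.270400
a = ȳ − b·x̄ = 11.125 − 0.270400·26.25 = 4.026992
Set a + b·x = 9.2: x = (9.2 − 4.026992) / 0.270400 = 19.130925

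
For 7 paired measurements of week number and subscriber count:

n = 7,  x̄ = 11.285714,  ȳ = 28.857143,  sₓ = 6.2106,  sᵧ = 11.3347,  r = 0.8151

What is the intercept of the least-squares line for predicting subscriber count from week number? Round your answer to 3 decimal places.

b = r · sᵧ/sₓ = 0.8151 · 11.3347/6.2106 = 1.487604
a = ȳ − b·x̄ = 28.857143 − 1.487604·11.285714 = 12.068469

12.068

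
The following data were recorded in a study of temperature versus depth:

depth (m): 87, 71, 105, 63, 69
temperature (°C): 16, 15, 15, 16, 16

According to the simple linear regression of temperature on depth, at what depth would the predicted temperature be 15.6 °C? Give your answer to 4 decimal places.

n = 5, Σx = 395, Σy = 78, Σxy = 6144, Σx² = 32365
Sxx = Σx² − (Σx)²/n = 32365 − 31205 = 1160
Sxy = Σxy − (Σx)(Σy)/n = 6144 − 6162 = -18
b = Sxy/Sxx = -18/1160 = -0.015517
a = ȳ − b·x̄ = 15.6 − (-0.015517)·79 = 16.825862
Set a + b·x = 15.6: x = (15.6 − 16.825862) / (-0.015517) = 79

79.0000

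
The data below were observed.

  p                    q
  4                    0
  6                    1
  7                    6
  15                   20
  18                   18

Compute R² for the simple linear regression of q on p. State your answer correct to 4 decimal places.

0.9229

n = 5, Σx = 50, Σy = 45, Σxy = 672, Σx² = 650, Σy² = 761
Sxx = Σx² − (Σx)²/n = 650 − 500 = 150
Sxy = Σxy − (Σx)(Σy)/n = 672 − 450 = 222
Syy = Σy² − (Σy)²/n = 761 − 405 = 356
R² = Sxy²/(Sxx·Syy) = (222)²/(150·356) = 0.922921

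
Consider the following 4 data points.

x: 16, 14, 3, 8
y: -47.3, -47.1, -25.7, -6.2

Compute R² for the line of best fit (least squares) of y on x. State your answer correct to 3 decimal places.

n = 4, Σx = 41, Σy = -126.3, Σxy = -1542.9, Σx² = 525, Σy² = 5154.63
Sxx = Σx² − (Σx)²/n = 525 − 420.25 = 104.75
Sxy = Σxy − (Σx)(Σy)/n = -1542.9 − (-1294.575) = -248.325
Syy = Σy² − (Σy)²/n = 5154.63 − 3987.9225 = 1166.7075
R² = Sxy²/(Sxx·Syy) = (-248.325)²/(104.75·1166.7075) = 0.504574

0.505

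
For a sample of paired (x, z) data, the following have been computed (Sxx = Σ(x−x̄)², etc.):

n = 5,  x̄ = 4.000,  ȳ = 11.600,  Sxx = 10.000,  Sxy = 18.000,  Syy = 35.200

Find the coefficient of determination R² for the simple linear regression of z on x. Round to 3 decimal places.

0.920

R² = Sxy²/(Sxx·Syy) = (18)²/(10·35.2) = 0.920455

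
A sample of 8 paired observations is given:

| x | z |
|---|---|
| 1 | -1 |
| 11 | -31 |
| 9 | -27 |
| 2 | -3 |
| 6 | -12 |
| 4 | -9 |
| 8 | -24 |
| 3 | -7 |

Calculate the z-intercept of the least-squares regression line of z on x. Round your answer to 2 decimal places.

n = 8, Σx = 44, Σy = -114, Σxy = -912, Σx² = 332
Sxx = Σx² − (Σx)²/n = 332 − 242 = 90
Sxy = Σxy − (Σx)(Σy)/n = -912 − (-627) = -285
b = Sxy/Sxx = -285/90 = -3.166667
a = ȳ − b·x̄ = -14.25 − (-3.166667)·5.5 = 3.166667

3.17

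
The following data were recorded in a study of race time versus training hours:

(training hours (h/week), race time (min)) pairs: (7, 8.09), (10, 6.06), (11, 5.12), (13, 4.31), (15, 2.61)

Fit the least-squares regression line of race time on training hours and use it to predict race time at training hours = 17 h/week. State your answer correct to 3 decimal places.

1.361

n = 5, Σx = 56, Σy = 26.19, Σxy = 268.73, Σx² = 664
Sxx = Σx² − (Σx)²/n = 664 − 627.2 = 36.8
Sxy = Σxy − (Σx)(Σy)/n = 268.73 − 293.328 = -24.598
b = Sxy/Sxx = -24.598/36.8 = -0.668424
a = ȳ − b·x̄ = 5.238 − (-0.668424)·11.2 = 12.724348
ŷ(17) = a + b·17 = 12.724348 + (-0.668424)·17 = 1.361141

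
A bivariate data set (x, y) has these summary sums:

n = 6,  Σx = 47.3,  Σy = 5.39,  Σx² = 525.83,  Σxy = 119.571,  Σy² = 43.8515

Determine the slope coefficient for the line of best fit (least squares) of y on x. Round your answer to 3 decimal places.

Sxx = Σx² − (Σx)²/n = 525.83 − 372.881667 = 152.948333
Sxy = Σxy − (Σx)(Σy)/n = 119.571 − 42.491167 = 77.079833
b = Sxy/Sxx = 77.079833/152.948333 = 0.503960

0.504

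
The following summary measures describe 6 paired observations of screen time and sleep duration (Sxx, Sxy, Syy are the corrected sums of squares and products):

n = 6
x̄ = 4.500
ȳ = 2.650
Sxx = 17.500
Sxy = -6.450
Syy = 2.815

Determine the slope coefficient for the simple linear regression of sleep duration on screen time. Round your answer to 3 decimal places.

-0.369

b = Sxy/Sxx = -6.45/17.5 = -0.368571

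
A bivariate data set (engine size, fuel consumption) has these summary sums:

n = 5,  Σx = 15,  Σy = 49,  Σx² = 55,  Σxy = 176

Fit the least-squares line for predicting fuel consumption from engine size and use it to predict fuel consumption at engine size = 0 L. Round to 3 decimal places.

Sxx = Σx² − (Σx)²/n = 55 − 45 = 10
Sxy = Σxy − (Σx)(Σy)/n = 176 − 147 = 29
b = Sxy/Sxx = 29/10 = 2.9
a = ȳ − b·x̄ = 9.8 − 2.9·3 = 1.1
ŷ(0) = a + b·0 = 1.1 + 2.9·0 = 1.1

1.100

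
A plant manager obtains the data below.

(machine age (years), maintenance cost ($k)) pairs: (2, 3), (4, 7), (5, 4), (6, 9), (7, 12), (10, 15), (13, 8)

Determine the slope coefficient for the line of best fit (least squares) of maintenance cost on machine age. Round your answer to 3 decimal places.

0.678

n = 7, Σx = 47, Σy = 58, Σxy = 446, Σx² = 399
Sxx = Σx² − (Σx)²/n = 399 − 315.571429 = 83.428571
Sxy = Σxy − (Σx)(Σy)/n = 446 − 389.428571 = 56.571429
b = Sxy/Sxx = 56.571429/83.428571 = 0.678082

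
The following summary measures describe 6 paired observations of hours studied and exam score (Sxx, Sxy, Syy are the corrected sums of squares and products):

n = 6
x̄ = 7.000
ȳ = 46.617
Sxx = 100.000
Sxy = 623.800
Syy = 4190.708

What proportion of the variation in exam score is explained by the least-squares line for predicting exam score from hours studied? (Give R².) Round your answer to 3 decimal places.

R² = Sxy²/(Sxx·Syy) = (623.8)²/(100·4190.708) = 0.928546

0.929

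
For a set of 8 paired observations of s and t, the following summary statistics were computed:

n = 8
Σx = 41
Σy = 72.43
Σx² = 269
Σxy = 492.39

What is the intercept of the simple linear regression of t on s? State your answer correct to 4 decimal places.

Sxx = Σx² − (Σx)²/n = 269 − 210.125 = 58.875
Sxy = Σxy − (Σx)(Σy)/n = 492.39 − 371.20375 = 121.18625
b = Sxy/Sxx = 121.18625/58.875 = 2.058365
a = ȳ − b·x̄ = 9.05375 − 2.058365·5.125 = -1.495372

-1.4954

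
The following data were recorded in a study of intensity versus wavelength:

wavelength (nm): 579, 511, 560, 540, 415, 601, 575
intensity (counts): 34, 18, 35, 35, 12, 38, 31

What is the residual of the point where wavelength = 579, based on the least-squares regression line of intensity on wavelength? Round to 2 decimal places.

n = 7, Σx = 3781, Σy = 203, Σxy = 113027, Σx² = 2065613
Sxx = Σx² − (Σx)²/n = 2065613 − 2042280.142857 = 23332.857143
Sxy = Σxy − (Σx)(Σy)/n = 113027 − 109649 = 3378
b = Sxy/Sxx = 3378/23332.857143 = 0.144774
a = ȳ − b·x̄ = 29 − 0.144774·540.142857 = -49.198849
ŷ(579) = -49.198849 + 0.144774·579 = 34.625519
residual = y − ŷ = 34 − 34.625519 = -0.625519

-0.63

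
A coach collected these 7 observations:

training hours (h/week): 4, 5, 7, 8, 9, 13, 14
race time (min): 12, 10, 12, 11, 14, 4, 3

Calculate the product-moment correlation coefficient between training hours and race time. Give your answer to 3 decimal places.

n = 7, Σx = 60, Σy = 66, Σxy = 490, Σx² = 600, Σy² = 730
Sxx = Σx² − (Σx)²/n = 600 − 514.285714 = 85.714286
Sxy = Σxy − (Σx)(Σy)/n = 490 − 565.714286 = -75.714286
Syy = Σy² − (Σy)²/n = 730 − 622.285714 = 107.714286
r = Sxy/√(Sxx·Syy) = -75.714286/√(9232.653061) = -75.714286/96.086696 = -0.787979

-0.788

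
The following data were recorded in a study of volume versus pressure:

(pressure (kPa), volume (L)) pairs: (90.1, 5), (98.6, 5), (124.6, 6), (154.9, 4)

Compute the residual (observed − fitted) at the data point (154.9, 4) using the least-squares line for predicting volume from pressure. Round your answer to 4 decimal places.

n = 4, Σx = 468.2, Σy = 20, Σxy = 2310.7, Σx² = 57359.14
Sxx = Σx² − (Σx)²/n = 57359.14 − 54802.81 = 2556.33
Sxy = Σxy − (Σx)(Σy)/n = 2310.7 − 2341 = -30.3
b = Sxy/Sxx = -30.3/2556.33 = -0.011853
a = ȳ − b·x̄ = 5 − (-0.011853)·117.05 = 6.387385
ŷ(154.9) = 6.387385 + (-0.011853)·154.9 = 4.551367
residual = y − ŷ = 4 − 4.551367 = -0.551367

-0.5514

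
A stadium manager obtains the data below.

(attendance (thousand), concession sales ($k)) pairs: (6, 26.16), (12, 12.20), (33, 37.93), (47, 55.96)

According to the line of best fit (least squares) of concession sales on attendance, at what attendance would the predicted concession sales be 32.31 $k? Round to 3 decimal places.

23.642

n = 4, Σx = 98, Σy = 132.25, Σxy = 4185.17, Σx² = 3478
Sxx = Σx² − (Σx)²/n = 3478 − 2401 = 1077
Sxy = Σxy − (Σx)(Σy)/n = 4185.17 − 3240.125 = 945.045
b = Sxy/Sxx = 945.045/1077 = 0.877479
a = ȳ − b·x̄ = 33.0625 − 0.877479·24.5 = 11.564262
Set a + b·x = 32.31: x = (32.31 − 11.564262) / 0.877479 = 23.642430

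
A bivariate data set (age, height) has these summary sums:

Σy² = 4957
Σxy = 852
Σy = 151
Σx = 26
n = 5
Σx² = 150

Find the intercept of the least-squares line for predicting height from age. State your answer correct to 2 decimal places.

6.73

Sxx = Σx² − (Σx)²/n = 150 − 135.2 = 14.8
Sxy = Σxy − (Σx)(Σy)/n = 852 − 785.2 = 66.8
b = Sxy/Sxx = 66.8/14.8 = 4.513514
a = ȳ − b·x̄ = 30.2 − 4.513514·5.2 = 6.729730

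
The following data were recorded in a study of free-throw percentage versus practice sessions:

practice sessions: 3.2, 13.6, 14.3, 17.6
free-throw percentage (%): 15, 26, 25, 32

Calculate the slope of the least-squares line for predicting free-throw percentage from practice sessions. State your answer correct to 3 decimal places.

1.108

n = 4, Σx = 48.7, Σy = 98, Σxy = 1322.3, Σx² = 709.45
Sxx = Σx² − (Σx)²/n = 709.45 − 592.9225 = 116.5275
Sxy = Σxy − (Σx)(Σy)/n = 1322.3 − 1193.15 = 129.15
b = Sxy/Sxx = 129.15/116.5275 = 1.108322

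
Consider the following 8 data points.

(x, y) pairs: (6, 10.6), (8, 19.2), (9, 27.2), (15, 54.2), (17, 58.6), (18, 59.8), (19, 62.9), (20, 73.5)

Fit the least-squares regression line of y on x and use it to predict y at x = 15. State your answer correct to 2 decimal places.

n = 8, Σx = 112, Σy = 366, Σxy = 6012.7, Σx² = 1780
Sxx = Σx² − (Σx)²/n = 1780 − 1568 = 212
Sxy = Σxy − (Σx)(Σy)/n = 6012.7 − 5124 = 888.7
b = Sxy/Sxx = 888.7/212 = 4.191981
a = ȳ − b·x̄ = 45.75 − 4.191981·14 = -12.937736
ŷ(15) = a + b·15 = -12.937736 + 4.191981·15 = 49.941981

49.94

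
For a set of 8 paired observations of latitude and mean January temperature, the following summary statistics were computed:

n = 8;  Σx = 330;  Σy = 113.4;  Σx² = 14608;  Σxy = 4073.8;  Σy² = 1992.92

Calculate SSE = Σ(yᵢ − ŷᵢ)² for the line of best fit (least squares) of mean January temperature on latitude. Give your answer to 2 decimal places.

19.07

Sxx = Σx² − (Σx)²/n = 14608 − 13612.5 = 995.5
Sxy = Σxy − (Σx)(Σy)/n = 4073.8 − 4677.75 = -603.95
Syy = Σy² − (Σy)²/n = 1992.92 − 1607.445 = 385.475
b = Sxy/Sxx = -603.95/995.5 = -0.606680
SSE = Syy − b·Sxy = 385.475 − (-0.606680)·(-603.95) = 19.070578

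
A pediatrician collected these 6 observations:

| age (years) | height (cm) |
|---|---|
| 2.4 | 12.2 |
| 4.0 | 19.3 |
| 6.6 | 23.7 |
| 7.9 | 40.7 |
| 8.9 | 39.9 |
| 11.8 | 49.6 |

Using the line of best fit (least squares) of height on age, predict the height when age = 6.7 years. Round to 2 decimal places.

29.93

n = 6, Σx = 41.6, Σy = 185.4, Σxy = 1524.82, Σx² = 346.18
Sxx = Σx² − (Σx)²/n = 346.18 − 288.426667 = 57.753333
Sxy = Σxy − (Σx)(Σy)/n = 1524.82 − 1285.44 = 239.38
b = Sxy/Sxx = 239.38/57.753333 = 4.144869
a = ȳ − b·x̄ = 30.9 − 4.144869·6.933333 = 2.162242
ŷ(6.7) = a + b·6.7 = 2.162242 + 4.144869·6.7 = 29.932864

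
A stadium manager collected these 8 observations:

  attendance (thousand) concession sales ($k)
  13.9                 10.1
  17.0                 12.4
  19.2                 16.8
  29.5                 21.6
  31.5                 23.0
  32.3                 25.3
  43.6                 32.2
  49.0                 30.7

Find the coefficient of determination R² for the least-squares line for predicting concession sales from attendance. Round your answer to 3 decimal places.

n = 8, Σx = 236, Σy = 172.1, Σxy = 5760.86, Σx² = 8058.6, Σy² = 4152.99
Sxx = Σx² − (Σx)²/n = 8058.6 − 6962 = 1096.6
Sxy = Σxy − (Σx)(Σy)/n = 5760.86 − 5076.95 = 683.91
Syy = Σy² − (Σy)²/n = 4152.99 − 3702.30125 = 450.68875
R² = Sxy²/(Sxx·Syy) = (683.91)²/(1096.6·450.68875) = 0.946396

0.946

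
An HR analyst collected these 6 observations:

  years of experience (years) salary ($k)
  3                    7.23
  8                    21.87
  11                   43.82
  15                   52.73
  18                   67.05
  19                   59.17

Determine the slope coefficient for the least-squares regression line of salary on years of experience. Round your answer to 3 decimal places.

n = 6, Σx = 74, Σy = 251.87, Σxy = 3800.75, Σx² = 1104
Sxx = Σx² − (Σx)²/n = 1104 − 912.666667 = 191.333333
Sxy = Σxy − (Σx)(Σy)/n = 3800.75 − 3106.396667 = 694.353333
b = Sxy/Sxx = 694.353333/191.333333 = 3.629024

3.629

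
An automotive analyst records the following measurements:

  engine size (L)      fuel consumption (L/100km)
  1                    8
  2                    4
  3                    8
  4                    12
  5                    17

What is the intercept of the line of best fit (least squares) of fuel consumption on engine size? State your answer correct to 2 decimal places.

2.00

n = 5, Σx = 15, Σy = 49, Σxy = 173, Σx² = 55
Sxx = Σx² − (Σx)²/n = 55 − 45 = 10
Sxy = Σxy − (Σx)(Σy)/n = 173 − 147 = 26
b = Sxy/Sxx = 26/10 = 2.6
a = ȳ − b·x̄ = 9.8 − 2.6·3 = 2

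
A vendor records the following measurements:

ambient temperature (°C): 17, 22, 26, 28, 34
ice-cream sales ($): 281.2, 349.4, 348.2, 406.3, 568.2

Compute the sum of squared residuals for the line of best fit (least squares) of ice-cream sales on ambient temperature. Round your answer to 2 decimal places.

5773.49

n = 5, Σx = 127, Σy = 1953.3, Σxy = 52215.6, Σx² = 3389, Σy² = 810327.97
Sxx = Σx² − (Σx)²/n = 3389 − 3225.8 = 163.2
Sxy = Σxy − (Σx)(Σy)/n = 52215.6 − 49613.82 = 2601.78
Syy = Σy² − (Σy)²/n = 810327.97 − 763076.178 = 47251.792
b = Sxy/Sxx = 2601.78/163.2 = 15.942279
SSE = Syy − b·Sxy = 47251.792 − 15.942279·2601.78 = 5773.488272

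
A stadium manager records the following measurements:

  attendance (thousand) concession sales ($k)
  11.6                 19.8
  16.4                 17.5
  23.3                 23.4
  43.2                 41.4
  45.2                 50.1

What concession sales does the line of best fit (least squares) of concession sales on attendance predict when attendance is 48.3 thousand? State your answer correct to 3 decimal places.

48.875

n = 5, Σx = 139.7, Σy = 152.2, Σxy = 5114.9, Σx² = 4855.69
Sxx = Σx² − (Σx)²/n = 4855.69 − 3903.218 = 952.472
Sxy = Σxy − (Σx)(Σy)/n = 5114.9 − 4252.468 = 862.432
b = Sxy/Sxx = 862.432/952.472 = 0.905467
a = ȳ − b·x̄ = 30.44 − 0.905467·27.94 = 5.141251
ŷ(48.3) = a + b·48.3 = 5.141251 + 0.905467·48.3 = 48.875309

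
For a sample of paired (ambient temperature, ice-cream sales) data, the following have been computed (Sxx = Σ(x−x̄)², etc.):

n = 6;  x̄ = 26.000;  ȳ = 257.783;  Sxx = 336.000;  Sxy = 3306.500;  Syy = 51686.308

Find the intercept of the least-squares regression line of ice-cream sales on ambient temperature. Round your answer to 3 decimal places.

1.923

b = Sxy/Sxx = 3306.5/336 = 9.840774
a = ȳ − b·x̄ = 257.783 − 9.840774·26 = 1.922881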